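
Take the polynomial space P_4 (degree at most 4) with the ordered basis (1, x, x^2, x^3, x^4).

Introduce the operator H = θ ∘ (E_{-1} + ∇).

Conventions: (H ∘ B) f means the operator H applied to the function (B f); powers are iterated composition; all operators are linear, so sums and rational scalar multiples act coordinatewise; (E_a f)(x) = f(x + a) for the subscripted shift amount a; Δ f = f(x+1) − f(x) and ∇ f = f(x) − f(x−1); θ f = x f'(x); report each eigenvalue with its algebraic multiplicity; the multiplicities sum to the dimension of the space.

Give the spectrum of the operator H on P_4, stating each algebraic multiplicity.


image of 1: 0
image of x: x
image of x^2: 2x^2
image of x^3: 3x^3
image of x^4: 4x^4
the matrix is upper triangular; its diagonal is (0, 1, 2, 3, 4)
for a triangular matrix the eigenvalues are the diagonal entries, with algebraic multiplicity their repetition count

λ = 0 (multiplicity 1), λ = 1 (multiplicity 1), λ = 2 (multiplicity 1), λ = 3 (multiplicity 1), λ = 4 (multiplicity 1)


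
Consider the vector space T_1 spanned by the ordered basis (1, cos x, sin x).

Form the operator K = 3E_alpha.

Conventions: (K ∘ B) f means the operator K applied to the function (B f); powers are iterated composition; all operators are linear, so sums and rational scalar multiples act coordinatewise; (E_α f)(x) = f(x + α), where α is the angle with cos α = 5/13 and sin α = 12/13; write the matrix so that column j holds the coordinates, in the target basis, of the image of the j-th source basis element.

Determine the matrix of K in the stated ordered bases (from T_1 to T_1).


the matrix is [[3, 0, 0]; [0, 15/13, 36/13]; [0, -36/13, 15/13]] (rows listed top to bottom)

image of 1: 3
image of cos x: (15/13)cos x - (36/13)sin x
image of sin x: (36/13)cos x + (15/13)sin x
each image's coordinates form column j of the matrix


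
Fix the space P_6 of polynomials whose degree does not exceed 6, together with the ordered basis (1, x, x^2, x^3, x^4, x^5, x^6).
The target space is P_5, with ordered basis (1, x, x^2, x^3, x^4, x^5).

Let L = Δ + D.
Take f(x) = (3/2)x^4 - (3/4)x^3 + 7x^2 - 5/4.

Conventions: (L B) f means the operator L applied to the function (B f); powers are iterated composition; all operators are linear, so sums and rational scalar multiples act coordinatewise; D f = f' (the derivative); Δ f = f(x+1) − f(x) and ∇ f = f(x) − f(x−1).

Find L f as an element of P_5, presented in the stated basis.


the image equals g(x) = 12x^3 + (9/2)x^2 + (127/4)x + 31/4

Δ f = 6x^3 + (27/4)x^2 + (71/4)x + 31/4
D f = 6x^3 - (9/4)x^2 + 14x
(Δ + D) f = 12x^3 + (9/2)x^2 + (127/4)x + 31/4


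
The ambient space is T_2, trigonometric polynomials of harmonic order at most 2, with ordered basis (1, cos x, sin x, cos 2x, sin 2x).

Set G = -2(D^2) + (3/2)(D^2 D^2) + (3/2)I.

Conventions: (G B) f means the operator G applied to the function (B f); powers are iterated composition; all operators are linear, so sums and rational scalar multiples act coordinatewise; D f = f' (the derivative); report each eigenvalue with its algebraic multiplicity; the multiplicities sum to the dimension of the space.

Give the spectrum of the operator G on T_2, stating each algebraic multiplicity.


image of 1: 3/2
image of cos x: 5cos x
image of sin x: 5sin x
image of cos 2x: (67/2)cos 2x
image of sin 2x: (67/2)sin 2x
the matrix is diagonal; its diagonal is (3/2, 5, 5, 67/2, 67/2)
for a triangular matrix the eigenvalues are the diagonal entries, with algebraic multiplicity their repetition count

λ = 3/2 (multiplicity 1), λ = 5 (multiplicity 2), λ = 67/2 (multiplicity 2)


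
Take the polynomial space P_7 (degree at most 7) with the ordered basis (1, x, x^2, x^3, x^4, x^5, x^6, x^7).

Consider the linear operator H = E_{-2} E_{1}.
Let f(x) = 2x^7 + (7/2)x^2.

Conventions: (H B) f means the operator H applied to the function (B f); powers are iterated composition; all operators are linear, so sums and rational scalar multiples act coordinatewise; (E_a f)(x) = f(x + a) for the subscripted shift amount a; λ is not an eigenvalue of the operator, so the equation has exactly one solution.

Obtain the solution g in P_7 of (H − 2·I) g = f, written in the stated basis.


g(x) = -2x^7 + 14x^6 - 126x^5 + 910x^4 - 5250x^3 + (45437/2)x^2 - 65555x + 189151/2

write g with unknown coordinates in the stated basis and equate coefficients in (H − 2·I) g = f
solving from the highest basis element down gives g = -2x^7 + 14x^6 - 126x^5 + 910x^4 - 5250x^3 + (45437/2)x^2 - 65555x + 189151/2
check: H g = -2x^7 + 28x^6 - 252x^5 + 1820x^4 - 10500x^3 + (90881/2)x^2 - 131110x + 189151
so H g − 2·g = 2x^7 + (7/2)x^2 = f ✓


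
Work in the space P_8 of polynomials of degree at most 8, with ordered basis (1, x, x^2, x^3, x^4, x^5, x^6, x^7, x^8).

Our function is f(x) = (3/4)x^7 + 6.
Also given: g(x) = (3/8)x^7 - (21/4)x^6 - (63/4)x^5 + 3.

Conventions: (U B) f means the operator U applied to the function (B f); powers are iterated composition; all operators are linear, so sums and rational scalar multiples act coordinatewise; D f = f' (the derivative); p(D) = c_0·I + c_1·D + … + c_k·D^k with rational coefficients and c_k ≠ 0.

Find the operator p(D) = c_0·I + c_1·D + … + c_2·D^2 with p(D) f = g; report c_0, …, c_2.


D^0 f = (3/4)x^7 + 6
D^1 f = (21/4)x^6
D^2 f = (63/2)x^5
matching coefficients of g against c_0 f + c_1 Df + … from the top degree down determines the c_i
solution: c_0 = 1/2, c_1 = -1, c_2 = -1/2

p(D) = (1/2)·I − D − (1/2)·D^2, i.e. c_0 = 1/2, c_1 = -1, c_2 = -1/2


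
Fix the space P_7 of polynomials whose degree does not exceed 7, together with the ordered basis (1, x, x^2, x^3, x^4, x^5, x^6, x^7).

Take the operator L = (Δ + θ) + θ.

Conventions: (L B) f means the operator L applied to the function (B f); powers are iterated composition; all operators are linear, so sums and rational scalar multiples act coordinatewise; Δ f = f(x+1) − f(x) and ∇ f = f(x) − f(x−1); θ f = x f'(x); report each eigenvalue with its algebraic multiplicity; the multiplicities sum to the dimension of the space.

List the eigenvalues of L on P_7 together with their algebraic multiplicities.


λ = 0 (multiplicity 1), λ = 2 (multiplicity 1), λ = 4 (multiplicity 1), λ = 6 (multiplicity 1), λ = 8 (multiplicity 1), λ = 10 (multiplicity 1), λ = 12 (multiplicity 1), λ = 14 (multiplicity 1)

image of 1: 0
image of x: 2x + 1
image of x^2: 4x^2 + 2x + 1
image of x^3: 6x^3 + 3x^2 + 3x + 1
image of x^4: 8x^4 + 4x^3 + 6x^2 + 4x + 1
image of x^5: 10x^5 + 5x^4 + 10x^3 + 10x^2 + 5x + 1
image of x^6: 12x^6 + 6x^5 + 15x^4 + 20x^3 + 15x^2 + 6x + 1
image of x^7: 14x^7 + 7x^6 + 21x^5 + 35x^4 + 35x^3 + 21x^2 + 7x + 1
the matrix is upper triangular; its diagonal is (0, 2, 4, 6, 8, 10, 12, 14)
for a triangular matrix the eigenvalues are the diagonal entries, with algebraic multiplicity their repetition count


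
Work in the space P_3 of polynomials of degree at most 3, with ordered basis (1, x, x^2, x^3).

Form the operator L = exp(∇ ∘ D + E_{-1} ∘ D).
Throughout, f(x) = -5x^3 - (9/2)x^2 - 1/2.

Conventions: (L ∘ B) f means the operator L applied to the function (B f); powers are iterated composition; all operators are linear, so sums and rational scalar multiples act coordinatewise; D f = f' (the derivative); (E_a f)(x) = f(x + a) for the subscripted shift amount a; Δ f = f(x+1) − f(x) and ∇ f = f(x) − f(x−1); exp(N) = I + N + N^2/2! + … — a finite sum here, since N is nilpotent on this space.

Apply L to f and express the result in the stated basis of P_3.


the image equals g(x) = -5x^3 - (39/2)x^2 - 24x - 10

order-1 term: -15x^2 - 9x
order-2 term: -15x - 9/2
order-3 term: -5
the series for exp(∇ ∘ D + E_{-1} ∘ D) f terminates at order 3
exp(∇ ∘ D + E_{-1} ∘ D) f = -5x^3 - (39/2)x^2 - 24x - 10


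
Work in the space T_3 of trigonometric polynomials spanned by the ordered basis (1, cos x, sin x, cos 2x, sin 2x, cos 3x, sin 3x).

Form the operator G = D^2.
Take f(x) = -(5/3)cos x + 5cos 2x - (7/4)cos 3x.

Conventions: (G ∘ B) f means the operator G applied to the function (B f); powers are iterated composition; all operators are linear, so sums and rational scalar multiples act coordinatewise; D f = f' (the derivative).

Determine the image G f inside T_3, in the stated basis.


the image equals g(x) = (5/3)cos x - 20cos 2x + (63/4)cos 3x

D f = (5/3)sin x - 10sin 2x + (21/4)sin 3x
D D f = (5/3)cos x - 20cos 2x + (63/4)cos 3x


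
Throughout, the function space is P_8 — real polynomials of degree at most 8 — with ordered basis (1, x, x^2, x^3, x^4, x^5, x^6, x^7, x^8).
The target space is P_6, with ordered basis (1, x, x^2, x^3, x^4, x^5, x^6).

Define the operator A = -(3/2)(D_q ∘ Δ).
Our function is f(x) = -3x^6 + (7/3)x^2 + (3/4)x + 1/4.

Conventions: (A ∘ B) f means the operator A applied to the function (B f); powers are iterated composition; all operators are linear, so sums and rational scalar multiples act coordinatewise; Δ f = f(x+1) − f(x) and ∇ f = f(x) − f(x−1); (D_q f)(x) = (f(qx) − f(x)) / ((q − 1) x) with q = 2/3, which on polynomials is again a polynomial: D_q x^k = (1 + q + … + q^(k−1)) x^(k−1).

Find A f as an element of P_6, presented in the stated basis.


g(x) = (211/3)x^4 + (325/2)x^3 + 190x^2 + (225/2)x + 20

Δ f = -18x^5 - 45x^4 - 60x^3 - 45x^2 - (40/3)x + 1/12
D_q Δ f = -(422/9)x^4 - (325/3)x^3 - (380/3)x^2 - 75x - 40/3
(-(3/2)(D_q ∘ Δ)) f = (211/3)x^4 + (325/2)x^3 + 190x^2 + (225/2)x + 20


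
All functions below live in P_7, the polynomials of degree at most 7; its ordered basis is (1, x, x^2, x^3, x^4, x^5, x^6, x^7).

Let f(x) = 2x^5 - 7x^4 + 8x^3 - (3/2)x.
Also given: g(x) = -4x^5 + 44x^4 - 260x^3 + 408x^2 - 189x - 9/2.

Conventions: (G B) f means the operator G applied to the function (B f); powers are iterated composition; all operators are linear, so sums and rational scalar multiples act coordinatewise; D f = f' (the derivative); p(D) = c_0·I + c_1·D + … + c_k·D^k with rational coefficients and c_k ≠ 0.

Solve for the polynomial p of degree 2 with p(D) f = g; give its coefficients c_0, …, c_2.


D^0 f = 2x^5 - 7x^4 + 8x^3 - (3/2)x
D^1 f = 10x^4 - 28x^3 + 24x^2 - 3/2
D^2 f = 40x^3 - 84x^2 + 48x
matching coefficients of g against c_0 f + c_1 Df + … from the top degree down determines the c_i
solution: c_0 = -2, c_1 = 3, c_2 = -4

c_0 = -2, c_1 = 3, c_2 = -4


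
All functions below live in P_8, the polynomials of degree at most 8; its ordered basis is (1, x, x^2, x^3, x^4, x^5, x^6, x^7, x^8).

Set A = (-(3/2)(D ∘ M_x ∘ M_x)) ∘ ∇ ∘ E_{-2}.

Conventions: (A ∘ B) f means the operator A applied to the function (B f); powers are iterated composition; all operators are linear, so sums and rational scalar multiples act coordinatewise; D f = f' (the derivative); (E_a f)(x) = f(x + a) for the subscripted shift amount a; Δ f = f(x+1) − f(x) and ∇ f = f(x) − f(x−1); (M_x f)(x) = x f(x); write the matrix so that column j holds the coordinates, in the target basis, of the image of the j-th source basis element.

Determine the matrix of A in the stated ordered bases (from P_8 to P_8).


the matrix is [[0, 0, 0, 0, 0, 0, 0, 0, 0]; [0, -3, 15, -57, 195, -633, 1995, -6177, 18915]; [0, 0, -9, 135/2, -342, 2925/2, -5697, 41895/2, -74124]; [0, 0, 0, -18, 180, -1140, 5850, -26586, 111720]; [0, 0, 0, 0, -30, 375, -2850, 34125/2, -88620]; [0, 0, 0, 0, 0, -45, 675, -5985, 40950]; [0, 0, 0, 0, 0, 0, -63, 2205/2, -11172]; [0, 0, 0, 0, 0, 0, 0, -84, 1680]; [0, 0, 0, 0, 0, 0, 0, 0, -108]] (rows listed top to bottom)

image of 1: 0
image of x: -3x
image of x^2: -9x^2 + 15x
image of x^3: -18x^3 + (135/2)x^2 - 57x
image of x^4: -30x^4 + 180x^3 - 342x^2 + 195x
image of x^5: -45x^5 + 375x^4 - 1140x^3 + (2925/2)x^2 - 633x
image of x^6: -63x^6 + 675x^5 - 2850x^4 + 5850x^3 - 5697x^2 + 1995x
image of x^7: -84x^7 + (2205/2)x^6 - 5985x^5 + (34125/2)x^4 - 26586x^3 + (41895/2)x^2 - 6177x
image of x^8: -108x^8 + 1680x^7 - 11172x^6 + 40950x^5 - 88620x^4 + 111720x^3 - 74124x^2 + 18915x
each image's coordinates form column j of the matrix


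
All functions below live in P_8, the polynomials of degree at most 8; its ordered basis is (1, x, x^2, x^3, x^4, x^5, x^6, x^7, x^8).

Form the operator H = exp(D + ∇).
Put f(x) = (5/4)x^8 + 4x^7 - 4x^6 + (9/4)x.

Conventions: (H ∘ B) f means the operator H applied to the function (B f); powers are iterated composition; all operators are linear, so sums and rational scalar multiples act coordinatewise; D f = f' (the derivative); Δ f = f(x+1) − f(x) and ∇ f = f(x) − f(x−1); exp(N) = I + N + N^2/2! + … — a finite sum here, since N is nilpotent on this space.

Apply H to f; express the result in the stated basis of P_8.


order-1 term: 20x^7 + 21x^6 - 62x^5 + (225/2)x^4 - 150x^3 + 109x^2 - 42x + 45/4
order-2 term: 140x^6 - 84x^5 - (235/2)x^4 + 620x^3 - 1045x^2 + 816x - 1037/4
order-3 term: 560x^5 - 980x^4 + 900x^3 + 495x^2 - 1750x + 2127/2
order-4 term: 1400x^4 - 3360x^3 + 4220x^2 - 1860x - 1555/4
order-5 term: 2240x^3 - 5712x^2 + 6512x - 2540
order-6 term: 2240x^2 - 4928x + 3496
order-7 term: 1280x - 1728
order-8 term: 320
the series for exp(D + ∇) f terminates at order 8
exp(D + ∇) f = (5/4)x^8 + 24x^7 + 157x^6 + 414x^5 + 415x^4 + 250x^3 + 307x^2 + (121/4)x - 101/4

the result is g(x) = (5/4)x^8 + 24x^7 + 157x^6 + 414x^5 + 415x^4 + 250x^3 + 307x^2 + (121/4)x - 101/4


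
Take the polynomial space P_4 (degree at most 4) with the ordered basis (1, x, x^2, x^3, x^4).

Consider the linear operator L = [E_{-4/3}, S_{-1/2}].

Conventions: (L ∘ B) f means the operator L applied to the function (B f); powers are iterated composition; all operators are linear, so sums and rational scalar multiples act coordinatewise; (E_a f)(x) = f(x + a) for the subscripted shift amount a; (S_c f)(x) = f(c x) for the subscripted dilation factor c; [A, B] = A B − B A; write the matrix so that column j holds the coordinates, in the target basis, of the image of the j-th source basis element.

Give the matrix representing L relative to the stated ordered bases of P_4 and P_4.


image of 1: 0
image of x: 2
image of x^2: -2x - 4/3
image of x^3: (3/2)x^2 + 2x + 8/3
image of x^4: -x^3 - 2x^2 - (16/3)x - 80/27
each image's coordinates form column j of the matrix

the matrix is [[0, 2, -4/3, 8/3, -80/27]; [0, 0, -2, 2, -16/3]; [0, 0, 0, 3/2, -2]; [0, 0, 0, 0, -1]; [0, 0, 0, 0, 0]] (rows listed top to bottom)


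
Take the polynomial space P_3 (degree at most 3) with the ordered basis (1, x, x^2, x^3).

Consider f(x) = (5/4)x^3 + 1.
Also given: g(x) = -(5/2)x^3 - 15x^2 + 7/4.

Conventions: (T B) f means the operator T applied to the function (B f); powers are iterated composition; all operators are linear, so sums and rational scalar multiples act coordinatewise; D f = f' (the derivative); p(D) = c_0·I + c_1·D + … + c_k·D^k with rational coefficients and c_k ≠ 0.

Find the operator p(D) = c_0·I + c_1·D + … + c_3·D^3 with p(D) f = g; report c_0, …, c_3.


D^0 f = (5/4)x^3 + 1
D^1 f = (15/4)x^2
D^2 f = (15/2)x
D^3 f = 15/2
matching coefficients of g against c_0 f + c_1 Df + … from the top degree down determines the c_i
solution: c_0 = -2, c_1 = -4, c_2 = 0, c_3 = 1/2

p(D) = -2·I − 4·D + (1/2)·D^3, i.e. c_0 = -2, c_1 = -4, c_2 = 0, c_3 = 1/2


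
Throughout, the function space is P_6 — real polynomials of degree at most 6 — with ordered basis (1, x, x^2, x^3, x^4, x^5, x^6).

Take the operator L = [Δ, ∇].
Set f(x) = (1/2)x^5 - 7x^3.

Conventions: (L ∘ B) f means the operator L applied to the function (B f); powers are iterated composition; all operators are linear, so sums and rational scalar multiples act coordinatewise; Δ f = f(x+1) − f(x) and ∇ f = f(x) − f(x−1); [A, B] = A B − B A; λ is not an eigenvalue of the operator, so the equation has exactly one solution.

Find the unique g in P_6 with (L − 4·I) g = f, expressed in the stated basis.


the result is g(x) = -(1/8)x^5 + (7/4)x^3

write g with unknown coordinates in the stated basis and equate coefficients in (L − 4·I) g = f
solving from the highest basis element down gives g = -(1/8)x^5 + (7/4)x^3
check: L g = 0
so L g − 4·g = (1/2)x^5 - 7x^3 = f ✓


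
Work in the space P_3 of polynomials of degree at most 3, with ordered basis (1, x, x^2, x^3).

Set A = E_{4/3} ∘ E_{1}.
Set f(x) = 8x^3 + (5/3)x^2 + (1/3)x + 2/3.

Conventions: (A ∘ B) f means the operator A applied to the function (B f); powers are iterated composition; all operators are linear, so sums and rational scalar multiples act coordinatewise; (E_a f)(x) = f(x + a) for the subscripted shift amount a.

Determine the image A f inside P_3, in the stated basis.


E_{1} f = 8x^3 + (77/3)x^2 + (83/3)x + 32/3
E_{4/3} E_{1} f = 8x^3 + (173/3)x^2 + (1249/9)x + 3028/27

the image equals g(x) = 8x^3 + (173/3)x^2 + (1249/9)x + 3028/27


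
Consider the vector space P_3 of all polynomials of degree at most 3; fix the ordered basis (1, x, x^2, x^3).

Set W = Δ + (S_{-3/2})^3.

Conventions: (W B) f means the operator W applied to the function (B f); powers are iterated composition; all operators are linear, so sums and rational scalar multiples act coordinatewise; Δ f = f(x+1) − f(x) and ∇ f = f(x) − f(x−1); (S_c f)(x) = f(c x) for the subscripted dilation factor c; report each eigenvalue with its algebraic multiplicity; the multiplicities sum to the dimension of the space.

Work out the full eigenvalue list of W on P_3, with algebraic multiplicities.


image of 1: 1
image of x: -(27/8)x + 1
image of x^2: (729/64)x^2 + 2x + 1
image of x^3: -(19683/512)x^3 + 3x^2 + 3x + 1
the matrix is upper triangular; its diagonal is (1, -27/8, 729/64, -19683/512)
for a triangular matrix the eigenvalues are the diagonal entries, with algebraic multiplicity their repetition count

λ = -19683/512 (multiplicity 1), λ = -27/8 (multiplicity 1), λ = 1 (multiplicity 1), λ = 729/64 (multiplicity 1)


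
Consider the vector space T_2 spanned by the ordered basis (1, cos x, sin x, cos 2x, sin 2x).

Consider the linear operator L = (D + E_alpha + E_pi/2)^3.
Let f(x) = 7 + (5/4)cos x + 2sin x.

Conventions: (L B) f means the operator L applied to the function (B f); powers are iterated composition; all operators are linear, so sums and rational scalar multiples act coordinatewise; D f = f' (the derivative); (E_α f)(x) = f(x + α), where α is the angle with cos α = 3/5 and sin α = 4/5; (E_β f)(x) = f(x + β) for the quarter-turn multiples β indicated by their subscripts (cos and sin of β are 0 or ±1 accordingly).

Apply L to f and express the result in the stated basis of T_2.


g(x) = 56 - (27613/500)cos x - (1033/250)sin x

D f = 2cos x - (5/4)sin x
E_alpha f = 7 + (47/20)cos x + (1/5)sin x
E_pi/2 f = 7 + 2cos x - (5/4)sin x
(D + E_alpha + E_pi/2) f = 14 + (127/20)cos x - (23/10)sin x
D (D + E_alpha + E_pi/2) f = -(23/10)cos x - (127/20)sin x
E_alpha (D + E_alpha + E_pi/2) f = 14 + (197/100)cos x - (323/50)sin x
E_pi/2 (D + E_alpha + E_pi/2) f = 14 - (23/10)cos x - (127/20)sin x
(D + E_alpha + E_pi/2) (D + E_alpha + E_pi/2) f = 28 - (263/100)cos x - (479/25)sin x
D (D + E_alpha + E_pi/2) (D + E_alpha + E_pi/2) f = -(479/25)cos x + (263/100)sin x
E_alpha (D + E_alpha + E_pi/2) (D + E_alpha + E_pi/2) f = 28 - (8453/500)cos x - (1174/125)sin x
E_pi/2 (D + E_alpha + E_pi/2) (D + E_alpha + E_pi/2) f = 28 - (479/25)cos x + (263/100)sin x
(D + E_alpha + E_pi/2) (D + E_alpha + E_pi/2) (D + E_alpha + E_pi/2) f = 56 - (27613/500)cos x - (1033/250)sin x


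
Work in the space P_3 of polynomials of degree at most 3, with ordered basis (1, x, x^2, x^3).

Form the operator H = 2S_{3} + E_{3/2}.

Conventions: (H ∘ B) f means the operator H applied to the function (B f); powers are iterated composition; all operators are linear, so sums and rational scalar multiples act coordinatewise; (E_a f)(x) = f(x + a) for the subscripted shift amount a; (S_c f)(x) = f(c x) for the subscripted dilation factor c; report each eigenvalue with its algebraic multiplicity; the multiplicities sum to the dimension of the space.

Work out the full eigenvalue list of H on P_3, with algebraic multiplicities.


image of 1: 3
image of x: 7x + 3/2
image of x^2: 19x^2 + 3x + 9/4
image of x^3: 55x^3 + (9/2)x^2 + (27/4)x + 27/8
the matrix is upper triangular; its diagonal is (3, 7, 19, 55)
for a triangular matrix the eigenvalues are the diagonal entries, with algebraic multiplicity their repetition count

λ = 3 (multiplicity 1), λ = 7 (multiplicity 1), λ = 19 (multiplicity 1), λ = 55 (multiplicity 1)


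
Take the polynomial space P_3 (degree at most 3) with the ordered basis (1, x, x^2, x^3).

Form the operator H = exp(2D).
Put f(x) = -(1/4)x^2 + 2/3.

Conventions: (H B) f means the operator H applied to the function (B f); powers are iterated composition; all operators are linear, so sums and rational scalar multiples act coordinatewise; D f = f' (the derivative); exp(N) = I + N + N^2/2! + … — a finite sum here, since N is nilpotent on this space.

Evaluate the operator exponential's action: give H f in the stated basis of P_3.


order-1 term: -x
order-2 term: -1
the series for exp(2D) f terminates at order 2
exp(2D) f = -(1/4)x^2 - x - 1/3

the result is g(x) = -(1/4)x^2 - x - 1/3


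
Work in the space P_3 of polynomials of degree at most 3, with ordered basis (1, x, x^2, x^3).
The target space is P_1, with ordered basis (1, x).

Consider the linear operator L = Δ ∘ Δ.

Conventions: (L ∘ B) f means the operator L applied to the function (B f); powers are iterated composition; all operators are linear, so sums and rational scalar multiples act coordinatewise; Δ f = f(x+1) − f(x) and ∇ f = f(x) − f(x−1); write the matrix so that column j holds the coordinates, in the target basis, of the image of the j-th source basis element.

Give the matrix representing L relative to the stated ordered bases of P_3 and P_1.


the matrix is [[0, 0, 2, 6]; [0, 0, 0, 6]] (rows listed top to bottom)

image of 1: 0
image of x: 0
image of x^2: 2
image of x^3: 6x + 6
each image's coordinates form column j of the matrix


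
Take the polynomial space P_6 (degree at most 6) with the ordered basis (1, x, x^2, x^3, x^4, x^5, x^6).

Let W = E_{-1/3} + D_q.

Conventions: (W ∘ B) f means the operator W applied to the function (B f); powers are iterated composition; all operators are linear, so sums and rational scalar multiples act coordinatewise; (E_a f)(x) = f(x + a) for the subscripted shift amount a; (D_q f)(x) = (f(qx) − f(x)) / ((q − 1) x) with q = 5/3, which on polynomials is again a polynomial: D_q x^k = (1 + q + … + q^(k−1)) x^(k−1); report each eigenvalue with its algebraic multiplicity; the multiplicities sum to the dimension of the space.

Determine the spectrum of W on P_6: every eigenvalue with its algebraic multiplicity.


image of 1: 1
image of x: x + 2/3
image of x^2: x^2 + 2x + 1/9
image of x^3: x^3 + (40/9)x^2 + (1/3)x - 1/27
image of x^4: x^4 + (236/27)x^3 + (2/3)x^2 - (4/27)x + 1/81
image of x^5: x^5 + (1306/81)x^4 + (10/9)x^3 - (10/27)x^2 + (5/81)x - 1/243
image of x^6: x^6 + (6962/243)x^5 + (5/3)x^4 - (20/27)x^3 + (5/27)x^2 - (2/81)x + 1/729
the matrix is upper triangular; its diagonal is (1, 1, 1, 1, 1, 1, 1)
for a triangular matrix the eigenvalues are the diagonal entries, with algebraic multiplicity their repetition count

λ = 1 (multiplicity 7)


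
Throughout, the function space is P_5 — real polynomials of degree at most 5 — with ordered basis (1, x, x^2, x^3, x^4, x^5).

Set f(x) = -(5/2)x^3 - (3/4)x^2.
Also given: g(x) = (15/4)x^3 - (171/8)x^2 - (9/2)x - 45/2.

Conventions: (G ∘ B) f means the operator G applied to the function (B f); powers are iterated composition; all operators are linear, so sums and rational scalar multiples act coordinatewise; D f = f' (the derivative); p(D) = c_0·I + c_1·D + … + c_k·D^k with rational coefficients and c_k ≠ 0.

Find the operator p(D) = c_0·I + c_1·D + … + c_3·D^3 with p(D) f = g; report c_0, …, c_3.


D^0 f = -(5/2)x^3 - (3/4)x^2
D^1 f = -(15/2)x^2 - (3/2)x
D^2 f = -15x - 3/2
D^3 f = -15
matching coefficients of g against c_0 f + c_1 Df + … from the top degree down determines the c_i
solution: c_0 = -3/2, c_1 = 3, c_2 = 0, c_3 = 3/2

p(D) = -(3/2)·I + 3·D + (3/2)·D^3, i.e. c_0 = -3/2, c_1 = 3, c_2 = 0, c_3 = 3/2


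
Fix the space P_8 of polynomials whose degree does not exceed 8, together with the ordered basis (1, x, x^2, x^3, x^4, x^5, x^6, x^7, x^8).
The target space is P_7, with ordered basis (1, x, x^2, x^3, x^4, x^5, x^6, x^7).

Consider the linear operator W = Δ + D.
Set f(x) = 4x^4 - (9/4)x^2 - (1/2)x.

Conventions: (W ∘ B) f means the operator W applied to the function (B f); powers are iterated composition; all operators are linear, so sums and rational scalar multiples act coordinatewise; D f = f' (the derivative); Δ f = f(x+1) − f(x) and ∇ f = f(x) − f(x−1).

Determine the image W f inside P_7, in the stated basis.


the result is g(x) = 32x^3 + 24x^2 + 7x + 3/4

Δ f = 16x^3 + 24x^2 + (23/2)x + 5/4
D f = 16x^3 - (9/2)x - 1/2
(Δ + D) f = 32x^3 + 24x^2 + 7x + 3/4


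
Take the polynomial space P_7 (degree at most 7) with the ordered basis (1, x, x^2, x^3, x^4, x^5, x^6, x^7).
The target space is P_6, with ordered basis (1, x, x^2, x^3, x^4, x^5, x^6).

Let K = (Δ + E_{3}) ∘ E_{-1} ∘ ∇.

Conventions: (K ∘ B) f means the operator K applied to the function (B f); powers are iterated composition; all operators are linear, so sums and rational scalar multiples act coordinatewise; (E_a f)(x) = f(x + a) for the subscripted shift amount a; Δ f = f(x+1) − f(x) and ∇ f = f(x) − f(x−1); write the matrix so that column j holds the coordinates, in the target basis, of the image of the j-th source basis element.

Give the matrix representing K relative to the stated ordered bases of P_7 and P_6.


image of 1: 0
image of x: 1
image of x^2: 2x + 5
image of x^3: 3x^2 + 15x + 1
image of x^4: 4x^3 + 30x^2 + 4x + 29
image of x^5: 5x^4 + 50x^3 + 10x^2 + 145x + 1
image of x^6: 6x^5 + 75x^4 + 20x^3 + 435x^2 + 6x + 125
image of x^7: 7x^6 + 105x^5 + 35x^4 + 1015x^3 + 21x^2 + 875x + 1
each image's coordinates form column j of the matrix

the matrix is [[0, 1, 5, 1, 29, 1, 125, 1]; [0, 0, 2, 15, 4, 145, 6, 875]; [0, 0, 0, 3, 30, 10, 435, 21]; [0, 0, 0, 0, 4, 50, 20, 1015]; [0, 0, 0, 0, 0, 5, 75, 35]; [0, 0, 0, 0, 0, 0, 6, 105]; [0, 0, 0, 0, 0, 0, 0, 7]] (rows listed top to bottom)


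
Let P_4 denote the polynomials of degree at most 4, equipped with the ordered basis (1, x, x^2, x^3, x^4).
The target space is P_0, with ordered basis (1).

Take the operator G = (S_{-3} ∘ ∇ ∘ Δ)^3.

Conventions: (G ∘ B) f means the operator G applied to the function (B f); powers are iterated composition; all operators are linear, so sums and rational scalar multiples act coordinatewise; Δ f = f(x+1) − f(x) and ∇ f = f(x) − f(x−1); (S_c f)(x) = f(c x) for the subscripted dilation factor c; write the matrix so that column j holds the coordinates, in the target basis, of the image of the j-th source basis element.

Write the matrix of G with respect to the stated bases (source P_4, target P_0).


image of 1: 0
image of x: 0
image of x^2: 0
image of x^3: 0
image of x^4: 0
each image's coordinates form column j of the matrix

the matrix is [[0, 0, 0, 0, 0]] (rows listed top to bottom)


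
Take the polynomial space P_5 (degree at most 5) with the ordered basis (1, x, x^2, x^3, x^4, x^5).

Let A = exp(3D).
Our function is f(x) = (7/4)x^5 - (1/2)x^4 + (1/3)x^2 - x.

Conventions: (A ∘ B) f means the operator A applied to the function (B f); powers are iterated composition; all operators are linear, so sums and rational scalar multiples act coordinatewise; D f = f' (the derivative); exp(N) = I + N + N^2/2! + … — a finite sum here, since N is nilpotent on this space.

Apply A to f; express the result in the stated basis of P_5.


the image equals g(x) = (7/4)x^5 + (103/4)x^4 + (303/2)x^3 + (2675/6)x^2 + (2623/4)x + 1539/4

order-1 term: (105/4)x^4 - 6x^3 + 2x - 3
order-2 term: (315/2)x^3 - 27x^2 + 3
order-3 term: (945/2)x^2 - 54x
order-4 term: (2835/4)x - 81/2
order-5 term: 1701/4
the series for exp(3D) f terminates at order 5
exp(3D) f = (7/4)x^5 + (103/4)x^4 + (303/2)x^3 + (2675/6)x^2 + (2623/4)x + 1539/4


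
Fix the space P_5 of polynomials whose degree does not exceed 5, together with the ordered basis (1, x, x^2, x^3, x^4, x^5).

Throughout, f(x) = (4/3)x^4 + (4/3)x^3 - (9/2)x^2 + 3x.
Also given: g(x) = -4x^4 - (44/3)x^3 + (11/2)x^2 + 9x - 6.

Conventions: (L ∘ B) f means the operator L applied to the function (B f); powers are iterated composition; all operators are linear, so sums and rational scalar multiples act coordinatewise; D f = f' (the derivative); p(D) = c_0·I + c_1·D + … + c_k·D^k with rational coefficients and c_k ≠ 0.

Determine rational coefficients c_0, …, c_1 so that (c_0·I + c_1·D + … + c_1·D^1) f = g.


p(D) = -3·I − 2·D, i.e. c_0 = -3, c_1 = -2

D^0 f = (4/3)x^4 + (4/3)x^3 - (9/2)x^2 + 3x
D^1 f = (16/3)x^3 + 4x^2 - 9x + 3
matching coefficients of g against c_0 f + c_1 Df + … from the top degree down determines the c_i
solution: c_0 = -3, c_1 = -2


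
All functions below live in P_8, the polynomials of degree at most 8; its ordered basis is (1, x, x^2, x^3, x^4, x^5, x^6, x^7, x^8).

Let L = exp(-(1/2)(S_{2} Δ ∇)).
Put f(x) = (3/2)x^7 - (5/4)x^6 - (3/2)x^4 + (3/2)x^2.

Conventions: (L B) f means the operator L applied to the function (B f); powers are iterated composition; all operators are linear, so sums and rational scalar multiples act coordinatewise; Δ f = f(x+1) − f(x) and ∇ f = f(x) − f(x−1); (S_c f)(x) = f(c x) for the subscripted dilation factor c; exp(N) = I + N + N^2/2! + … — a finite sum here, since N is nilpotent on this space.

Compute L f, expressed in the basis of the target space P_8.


order-1 term: -1008x^5 + 300x^4 - 420x^3 + 111x^2 - 21x + 5/4
order-2 term: 40320x^3 - 3600x^2 + 6300x - 411/2
order-3 term: -80640x + 1200
the series for exp(-(1/2)(S_{2} Δ ∇)) f terminates at order 3
exp(-(1/2)(S_{2} Δ ∇)) f = (3/2)x^7 - (5/4)x^6 - 1008x^5 + (597/2)x^4 + 39900x^3 - (6975/2)x^2 - 74361x + 3983/4

the result is g(x) = (3/2)x^7 - (5/4)x^6 - 1008x^5 + (597/2)x^4 + 39900x^3 - (6975/2)x^2 - 74361x + 3983/4


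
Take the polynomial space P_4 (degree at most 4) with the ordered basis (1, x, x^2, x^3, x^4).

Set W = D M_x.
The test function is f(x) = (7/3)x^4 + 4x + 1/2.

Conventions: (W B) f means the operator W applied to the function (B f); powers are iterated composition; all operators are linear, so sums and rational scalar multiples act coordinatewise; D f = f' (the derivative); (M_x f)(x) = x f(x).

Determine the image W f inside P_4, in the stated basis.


the image equals g(x) = (35/3)x^4 + 8x + 1/2

M_x f = (7/3)x^5 + 4x^2 + (1/2)x
D M_x f = (35/3)x^4 + 8x + 1/2


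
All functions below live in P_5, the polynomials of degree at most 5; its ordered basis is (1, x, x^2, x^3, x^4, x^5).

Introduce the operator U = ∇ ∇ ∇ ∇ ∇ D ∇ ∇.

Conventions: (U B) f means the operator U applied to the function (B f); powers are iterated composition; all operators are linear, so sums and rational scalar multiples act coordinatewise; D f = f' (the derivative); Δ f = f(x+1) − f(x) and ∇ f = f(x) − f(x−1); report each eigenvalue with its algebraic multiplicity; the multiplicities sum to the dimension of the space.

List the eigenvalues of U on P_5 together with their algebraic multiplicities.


image of 1: 0
image of x: 0
image of x^2: 0
image of x^3: 0
image of x^4: 0
image of x^5: 0
the matrix is upper triangular; its diagonal is (0, 0, 0, 0, 0, 0)
for a triangular matrix the eigenvalues are the diagonal entries, with algebraic multiplicity their repetition count

λ = 0 (multiplicity 6)


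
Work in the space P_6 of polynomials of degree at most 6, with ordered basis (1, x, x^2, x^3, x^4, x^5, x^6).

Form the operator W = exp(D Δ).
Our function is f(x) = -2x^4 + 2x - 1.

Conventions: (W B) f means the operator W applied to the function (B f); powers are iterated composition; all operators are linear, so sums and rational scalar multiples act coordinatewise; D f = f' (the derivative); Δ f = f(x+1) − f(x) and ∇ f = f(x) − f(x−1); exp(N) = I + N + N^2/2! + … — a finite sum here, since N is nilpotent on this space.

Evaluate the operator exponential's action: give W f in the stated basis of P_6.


g(x) = -2x^4 - 24x^2 - 22x - 33

order-1 term: -24x^2 - 24x - 8
order-2 term: -24
the series for exp(D Δ) f terminates at order 2
exp(D Δ) f = -2x^4 - 24x^2 - 22x - 33


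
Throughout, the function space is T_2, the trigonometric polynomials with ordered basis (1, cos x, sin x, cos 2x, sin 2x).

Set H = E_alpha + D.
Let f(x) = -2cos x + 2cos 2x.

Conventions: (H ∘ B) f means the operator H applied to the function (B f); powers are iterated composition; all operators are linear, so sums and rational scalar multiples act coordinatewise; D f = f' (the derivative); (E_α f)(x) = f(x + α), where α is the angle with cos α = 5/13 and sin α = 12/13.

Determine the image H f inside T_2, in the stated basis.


E_alpha f = -(10/13)cos x + (24/13)sin x - (238/169)cos 2x - (240/169)sin 2x
D f = 2sin x - 4sin 2x
(E_alpha + D) f = -(10/13)cos x + (50/13)sin x - (238/169)cos 2x - (916/169)sin 2x

g(x) = -(10/13)cos x + (50/13)sin x - (238/169)cos 2x - (916/169)sin 2x


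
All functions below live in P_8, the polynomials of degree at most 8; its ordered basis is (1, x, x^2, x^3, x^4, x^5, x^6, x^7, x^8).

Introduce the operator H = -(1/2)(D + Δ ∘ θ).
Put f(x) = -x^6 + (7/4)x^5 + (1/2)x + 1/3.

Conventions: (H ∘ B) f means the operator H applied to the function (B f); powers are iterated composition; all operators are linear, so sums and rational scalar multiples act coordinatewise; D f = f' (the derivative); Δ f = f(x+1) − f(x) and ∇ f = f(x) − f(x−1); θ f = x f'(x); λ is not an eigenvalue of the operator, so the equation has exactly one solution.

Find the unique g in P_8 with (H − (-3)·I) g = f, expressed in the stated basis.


write g with unknown coordinates in the stated basis and equate coefficients in (H − (-3)·I) g = f
solving from the highest basis element down gives g = -(1/3)x^6 - (7/4)x^5 - (55/4)x^4 - (805/12)x^3 - (835/4)x^2 - (2131/6)x - 8365/36
check: H g = 7x^5 + (165/4)x^4 + (805/4)x^3 + (2505/4)x^2 + 1066x + 8369/12
so H g − (-3)·g = -x^6 + (7/4)x^5 + (1/2)x + 1/3 = f ✓

the image equals g(x) = -(1/3)x^6 - (7/4)x^5 - (55/4)x^4 - (805/12)x^3 - (835/4)x^2 - (2131/6)x - 8365/36


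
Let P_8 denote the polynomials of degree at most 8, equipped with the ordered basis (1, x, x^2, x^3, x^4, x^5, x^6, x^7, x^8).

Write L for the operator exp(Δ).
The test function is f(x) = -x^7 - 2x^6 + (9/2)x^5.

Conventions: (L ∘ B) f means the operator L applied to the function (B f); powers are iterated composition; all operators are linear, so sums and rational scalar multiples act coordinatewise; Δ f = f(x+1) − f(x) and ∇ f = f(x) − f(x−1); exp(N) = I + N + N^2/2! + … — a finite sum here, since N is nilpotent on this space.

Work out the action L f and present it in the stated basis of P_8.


order-1 term: -7x^6 - 33x^5 - (85/2)x^4 - 30x^3 - 6x^2 + (7/2)x + 3/2
order-2 term: -21x^5 - 135x^4 - 320x^3 - 390x^2 - (479/2)x - 115/2
order-3 term: -35x^4 - 250x^3 - 660x^2 - 795x - 737/2
order-4 term: -35x^3 - 240x^2 - (1105/2)x - 435
order-5 term: -21x^2 - 117x - 331/2
order-6 term: -7x - 23
order-7 term: -1
the series for exp(Δ) f terminates at order 7
exp(Δ) f = -x^7 - 9x^6 - (99/2)x^5 - (425/2)x^4 - 635x^3 - 1317x^2 - (3415/2)x - 1049

g(x) = -x^7 - 9x^6 - (99/2)x^5 - (425/2)x^4 - 635x^3 - 1317x^2 - (3415/2)x - 1049


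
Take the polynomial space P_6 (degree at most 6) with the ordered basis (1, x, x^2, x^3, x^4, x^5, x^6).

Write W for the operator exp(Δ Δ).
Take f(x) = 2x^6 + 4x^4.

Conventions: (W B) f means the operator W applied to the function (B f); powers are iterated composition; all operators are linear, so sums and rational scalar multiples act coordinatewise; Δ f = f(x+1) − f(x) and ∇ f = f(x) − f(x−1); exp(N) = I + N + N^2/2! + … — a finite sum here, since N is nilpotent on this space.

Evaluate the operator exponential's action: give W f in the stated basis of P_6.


g(x) = 2x^6 + 64x^4 + 240x^3 + 828x^2 + 1896x + 2028

order-1 term: 60x^4 + 240x^3 + 468x^2 + 456x + 180
order-2 term: 360x^2 + 1440x + 1608
order-3 term: 240
the series for exp(Δ Δ) f terminates at order 3
exp(Δ Δ) f = 2x^6 + 64x^4 + 240x^3 + 828x^2 + 1896x + 2028


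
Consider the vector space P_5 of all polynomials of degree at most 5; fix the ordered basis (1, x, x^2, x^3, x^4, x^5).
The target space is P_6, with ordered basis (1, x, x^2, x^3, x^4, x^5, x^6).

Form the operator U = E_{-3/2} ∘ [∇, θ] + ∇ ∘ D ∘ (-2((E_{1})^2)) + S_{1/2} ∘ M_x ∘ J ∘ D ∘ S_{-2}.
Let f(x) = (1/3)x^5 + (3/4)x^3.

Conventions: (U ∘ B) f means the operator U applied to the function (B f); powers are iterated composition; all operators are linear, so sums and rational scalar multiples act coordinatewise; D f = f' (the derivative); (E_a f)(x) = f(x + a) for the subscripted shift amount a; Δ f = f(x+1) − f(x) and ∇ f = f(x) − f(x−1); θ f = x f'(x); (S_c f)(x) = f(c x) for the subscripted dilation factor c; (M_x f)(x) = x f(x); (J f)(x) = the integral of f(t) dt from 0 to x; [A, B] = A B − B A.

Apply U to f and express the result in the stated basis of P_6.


the result is g(x) = -(1/6)x^6 + (31/24)x^4 - 30x^3 + (19/4)x^2 - (871/4)x + 47/3

θ f = (5/3)x^5 + (9/4)x^3
∇ θ f = (25/3)x^4 - (50/3)x^3 + (281/12)x^2 - (181/12)x + 47/12
∇ f = (5/3)x^4 - (10/3)x^3 + (67/12)x^2 - (47/12)x + 13/12
θ ∇ f = (20/3)x^4 - 10x^3 + (67/6)x^2 - (47/12)x
[∇, θ] f = (5/3)x^4 - (20/3)x^3 + (49/4)x^2 - (67/6)x + 47/12
E_{-3/2} [∇, θ] f = (5/3)x^4 - (50/3)x^3 + (259/4)x^2 - (1385/12)x + 475/6
E_{1} f = (1/3)x^5 + (5/3)x^4 + (49/12)x^3 + (67/12)x^2 + (47/12)x + 13/12
E_{1} E_{1} f = (1/3)x^5 + (10/3)x^4 + (169/12)x^3 + (187/6)x^2 + (107/3)x + 50/3
(-2((E_{1})^2)) f = -(2/3)x^5 - (20/3)x^4 - (169/6)x^3 - (187/3)x^2 - (214/3)x - 100/3
D (-2((E_{1})^2)) f = -(10/3)x^4 - (80/3)x^3 - (169/2)x^2 - (374/3)x - 214/3
∇ D (-2((E_{1})^2)) f = -(40/3)x^3 - 60x^2 - (307/3)x - 127/2
S_{-2} f = -(32/3)x^5 - 6x^3
D S_{-2} f = -(160/3)x^4 - 18x^2
J D S_{-2} f = -(32/3)x^5 - 6x^3
M_x J D S_{-2} f = -(32/3)x^6 - 6x^4
S_{1/2} M_x J D S_{-2} f = -(1/6)x^6 - (3/8)x^4
(E_{-3/2} ∘ [∇, θ] + ∇ ∘ D ∘ (-2((E_{1})^2)) + S_{1/2} ∘ M_x ∘ J ∘ D ∘ S_{-2}) f = -(1/6)x^6 + (31/24)x^4 - 30x^3 + (19/4)x^2 - (871/4)x + 47/3


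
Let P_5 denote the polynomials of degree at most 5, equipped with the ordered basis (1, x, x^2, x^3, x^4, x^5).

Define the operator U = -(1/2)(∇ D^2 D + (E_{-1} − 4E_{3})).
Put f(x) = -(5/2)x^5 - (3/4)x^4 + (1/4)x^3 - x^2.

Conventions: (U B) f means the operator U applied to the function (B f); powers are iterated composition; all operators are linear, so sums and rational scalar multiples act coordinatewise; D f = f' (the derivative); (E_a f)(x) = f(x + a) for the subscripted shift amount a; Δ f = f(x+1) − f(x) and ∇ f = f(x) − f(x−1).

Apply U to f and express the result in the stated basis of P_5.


D f = -(25/2)x^4 - 3x^3 + (3/4)x^2 - 2x
D D f = -50x^3 - 9x^2 + (3/2)x - 2
D D D f = -150x^2 - 18x + 3/2
∇ D^2 D f = -300x + 132
E_{-1} f = -(5/2)x^5 + (47/4)x^4 - (87/4)x^3 + (75/4)x^2 - (27/4)x + 1/2
E_{3} f = -(5/2)x^5 - (153/4)x^4 - (935/4)x^3 - (2857/4)x^2 - (4371/4)x - 1341/2
(-4E_{3}) f = 10x^5 + 153x^4 + 935x^3 + 2857x^2 + 4371x + 2682
(E_{-1} − 4E_{3}) f = (15/2)x^5 + (659/4)x^4 + (3653/4)x^3 + (11503/4)x^2 + (17457/4)x + 5365/2
(∇ D^2 D + (E_{-1} − 4E_{3})) f = (15/2)x^5 + (659/4)x^4 + (3653/4)x^3 + (11503/4)x^2 + (16257/4)x + 5629/2
(-(1/2)(∇ D^2 D + (E_{-1} − 4E_{3}))) f = -(15/4)x^5 - (659/8)x^4 - (3653/8)x^3 - (11503/8)x^2 - (16257/8)x - 5629/4

the image equals g(x) = -(15/4)x^5 - (659/8)x^4 - (3653/8)x^3 - (11503/8)x^2 - (16257/8)x - 5629/4


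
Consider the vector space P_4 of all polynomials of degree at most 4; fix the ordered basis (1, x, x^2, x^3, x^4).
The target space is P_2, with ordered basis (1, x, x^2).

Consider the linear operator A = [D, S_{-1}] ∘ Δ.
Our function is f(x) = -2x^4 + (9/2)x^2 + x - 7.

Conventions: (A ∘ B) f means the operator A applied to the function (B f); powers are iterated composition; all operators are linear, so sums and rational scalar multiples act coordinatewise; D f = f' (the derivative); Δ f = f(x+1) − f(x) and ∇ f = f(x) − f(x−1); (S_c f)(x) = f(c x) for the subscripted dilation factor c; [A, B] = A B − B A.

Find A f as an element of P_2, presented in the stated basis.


the image equals g(x) = 48x^2 - 48x - 2

Δ f = -8x^3 - 12x^2 + x + 7/2
S_{-1} Δ f = 8x^3 - 12x^2 - x + 7/2
D S_{-1} Δ f = 24x^2 - 24x - 1
D Δ f = -24x^2 - 24x + 1
S_{-1} D Δ f = -24x^2 + 24x + 1
[D, S_{-1}] Δ f = 48x^2 - 48x - 2
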